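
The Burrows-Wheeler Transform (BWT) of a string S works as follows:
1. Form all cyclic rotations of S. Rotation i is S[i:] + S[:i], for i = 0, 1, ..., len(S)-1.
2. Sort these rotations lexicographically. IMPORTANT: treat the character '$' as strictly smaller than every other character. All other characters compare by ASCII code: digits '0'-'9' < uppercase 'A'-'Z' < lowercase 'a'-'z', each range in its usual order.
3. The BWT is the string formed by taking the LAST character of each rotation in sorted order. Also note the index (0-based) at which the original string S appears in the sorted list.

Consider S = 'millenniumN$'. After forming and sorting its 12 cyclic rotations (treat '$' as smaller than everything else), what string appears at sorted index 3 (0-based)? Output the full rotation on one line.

Answer: illenniumN$m

Derivation:
All 12 rotations (rotation i = S[i:]+S[:i]):
  rot[0] = millenniumN$
  rot[1] = illenniumN$m
  rot[2] = llenniumN$mi
  rot[3] = lenniumN$mil
  rot[4] = enniumN$mill
  rot[5] = nniumN$mille
  rot[6] = niumN$millen
  rot[7] = iumN$millenn
  rot[8] = umN$millenni
  rot[9] = mN$millenniu
  rot[10] = N$millennium
  rot[11] = $millenniumN
Sorted (with $ < everything):
  sorted[0] = $millenniumN
  sorted[1] = N$millennium
  sorted[2] = enniumN$mill
  sorted[3] = illenniumN$m
  sorted[4] = iumN$millenn
  sorted[5] = lenniumN$mil
  sorted[6] = llenniumN$mi
  sorted[7] = mN$millenniu
  sorted[8] = millenniumN$
  sorted[9] = niumN$millen
  sorted[10] = nniumN$mille
  sorted[11] = umN$millenni
sorted[3] = illenniumN$m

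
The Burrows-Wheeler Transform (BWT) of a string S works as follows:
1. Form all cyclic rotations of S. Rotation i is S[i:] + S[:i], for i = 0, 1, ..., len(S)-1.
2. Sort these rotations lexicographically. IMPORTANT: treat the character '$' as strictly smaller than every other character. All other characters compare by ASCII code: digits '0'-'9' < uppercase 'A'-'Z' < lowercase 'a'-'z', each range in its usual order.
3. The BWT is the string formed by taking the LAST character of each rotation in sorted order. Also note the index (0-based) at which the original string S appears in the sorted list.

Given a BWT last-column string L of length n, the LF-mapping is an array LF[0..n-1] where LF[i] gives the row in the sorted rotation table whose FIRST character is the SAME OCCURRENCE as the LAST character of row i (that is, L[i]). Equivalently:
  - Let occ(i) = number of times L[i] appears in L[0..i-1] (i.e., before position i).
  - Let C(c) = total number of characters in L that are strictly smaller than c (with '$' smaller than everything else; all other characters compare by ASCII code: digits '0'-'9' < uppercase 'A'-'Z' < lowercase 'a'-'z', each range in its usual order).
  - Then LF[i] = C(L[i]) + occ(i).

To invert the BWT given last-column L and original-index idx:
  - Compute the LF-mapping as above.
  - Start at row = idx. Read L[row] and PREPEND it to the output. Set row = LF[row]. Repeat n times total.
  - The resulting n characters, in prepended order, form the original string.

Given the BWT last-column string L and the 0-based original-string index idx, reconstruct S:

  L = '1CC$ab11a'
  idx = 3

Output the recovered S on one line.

Answer: 1abC1aC1$

Derivation:
LF mapping: 1 4 5 0 6 8 2 3 7
Walk LF starting at row 3, prepending L[row]:
  step 1: row=3, L[3]='$', prepend. Next row=LF[3]=0
  step 2: row=0, L[0]='1', prepend. Next row=LF[0]=1
  step 3: row=1, L[1]='C', prepend. Next row=LF[1]=4
  step 4: row=4, L[4]='a', prepend. Next row=LF[4]=6
  step 5: row=6, L[6]='1', prepend. Next row=LF[6]=2
  step 6: row=2, L[2]='C', prepend. Next row=LF[2]=5
  step 7: row=5, L[5]='b', prepend. Next row=LF[5]=8
  step 8: row=8, L[8]='a', prepend. Next row=LF[8]=7
  step 9: row=7, L[7]='1', prepend. Next row=LF[7]=3
Reversed output: 1abC1aC1$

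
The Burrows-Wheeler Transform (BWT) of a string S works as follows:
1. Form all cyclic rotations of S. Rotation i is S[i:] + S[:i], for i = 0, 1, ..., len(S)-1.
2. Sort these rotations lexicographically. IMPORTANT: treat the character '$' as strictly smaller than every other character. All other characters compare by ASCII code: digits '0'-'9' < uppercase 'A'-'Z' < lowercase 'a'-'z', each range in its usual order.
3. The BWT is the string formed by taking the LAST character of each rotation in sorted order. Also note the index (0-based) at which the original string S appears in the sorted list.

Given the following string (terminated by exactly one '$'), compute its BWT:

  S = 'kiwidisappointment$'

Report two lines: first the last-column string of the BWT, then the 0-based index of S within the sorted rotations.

Answer: tsimwodk$teippainni
8

Derivation:
All 19 rotations (rotation i = S[i:]+S[:i]):
  rot[0] = kiwidisappointment$
  rot[1] = iwidisappointment$k
  rot[2] = widisappointment$ki
  rot[3] = idisappointment$kiw
  rot[4] = disappointment$kiwi
  rot[5] = isappointment$kiwid
  rot[6] = sappointment$kiwidi
  rot[7] = appointment$kiwidis
  rot[8] = ppointment$kiwidisa
  rot[9] = pointment$kiwidisap
  rot[10] = ointment$kiwidisapp
  rot[11] = intment$kiwidisappo
  rot[12] = ntment$kiwidisappoi
  rot[13] = tment$kiwidisappoin
  rot[14] = ment$kiwidisappoint
  rot[15] = ent$kiwidisappointm
  rot[16] = nt$kiwidisappointme
  rot[17] = t$kiwidisappointmen
  rot[18] = $kiwidisappointment
Sorted (with $ < everything):
  sorted[0] = $kiwidisappointment  (last char: 't')
  sorted[1] = appointment$kiwidis  (last char: 's')
  sorted[2] = disappointment$kiwi  (last char: 'i')
  sorted[3] = ent$kiwidisappointm  (last char: 'm')
  sorted[4] = idisappointment$kiw  (last char: 'w')
  sorted[5] = intment$kiwidisappo  (last char: 'o')
  sorted[6] = isappointment$kiwid  (last char: 'd')
  sorted[7] = iwidisappointment$k  (last char: 'k')
  sorted[8] = kiwidisappointment$  (last char: '$')
  sorted[9] = ment$kiwidisappoint  (last char: 't')
  sorted[10] = nt$kiwidisappointme  (last char: 'e')
  sorted[11] = ntment$kiwidisappoi  (last char: 'i')
  sorted[12] = ointment$kiwidisapp  (last char: 'p')
  sorted[13] = pointment$kiwidisap  (last char: 'p')
  sorted[14] = ppointment$kiwidisa  (last char: 'a')
  sorted[15] = sappointment$kiwidi  (last char: 'i')
  sorted[16] = t$kiwidisappointmen  (last char: 'n')
  sorted[17] = tment$kiwidisappoin  (last char: 'n')
  sorted[18] = widisappointment$ki  (last char: 'i')
Last column: tsimwodk$teippainni
Original string S is at sorted index 8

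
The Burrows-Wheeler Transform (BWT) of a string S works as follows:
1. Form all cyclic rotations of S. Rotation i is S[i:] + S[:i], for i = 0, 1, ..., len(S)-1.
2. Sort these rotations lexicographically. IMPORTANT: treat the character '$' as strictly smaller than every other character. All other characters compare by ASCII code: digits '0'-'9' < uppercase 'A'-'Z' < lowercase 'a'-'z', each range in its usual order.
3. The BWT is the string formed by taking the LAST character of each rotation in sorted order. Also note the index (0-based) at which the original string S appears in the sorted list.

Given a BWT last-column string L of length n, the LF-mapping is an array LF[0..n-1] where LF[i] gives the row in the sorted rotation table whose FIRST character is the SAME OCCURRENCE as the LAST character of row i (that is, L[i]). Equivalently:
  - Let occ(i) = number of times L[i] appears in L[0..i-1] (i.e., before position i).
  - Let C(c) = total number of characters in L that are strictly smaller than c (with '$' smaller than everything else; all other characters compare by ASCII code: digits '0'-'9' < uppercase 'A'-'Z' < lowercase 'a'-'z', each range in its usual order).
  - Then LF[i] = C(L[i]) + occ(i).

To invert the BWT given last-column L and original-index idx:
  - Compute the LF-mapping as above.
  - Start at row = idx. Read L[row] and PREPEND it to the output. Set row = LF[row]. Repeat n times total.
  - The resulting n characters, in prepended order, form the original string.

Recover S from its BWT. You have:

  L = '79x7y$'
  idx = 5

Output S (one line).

Answer: yx797$

Derivation:
LF mapping: 1 3 4 2 5 0
Walk LF starting at row 5, prepending L[row]:
  step 1: row=5, L[5]='$', prepend. Next row=LF[5]=0
  step 2: row=0, L[0]='7', prepend. Next row=LF[0]=1
  step 3: row=1, L[1]='9', prepend. Next row=LF[1]=3
  step 4: row=3, L[3]='7', prepend. Next row=LF[3]=2
  step 5: row=2, L[2]='x', prepend. Next row=LF[2]=4
  step 6: row=4, L[4]='y', prepend. Next row=LF[4]=5
Reversed output: yx797$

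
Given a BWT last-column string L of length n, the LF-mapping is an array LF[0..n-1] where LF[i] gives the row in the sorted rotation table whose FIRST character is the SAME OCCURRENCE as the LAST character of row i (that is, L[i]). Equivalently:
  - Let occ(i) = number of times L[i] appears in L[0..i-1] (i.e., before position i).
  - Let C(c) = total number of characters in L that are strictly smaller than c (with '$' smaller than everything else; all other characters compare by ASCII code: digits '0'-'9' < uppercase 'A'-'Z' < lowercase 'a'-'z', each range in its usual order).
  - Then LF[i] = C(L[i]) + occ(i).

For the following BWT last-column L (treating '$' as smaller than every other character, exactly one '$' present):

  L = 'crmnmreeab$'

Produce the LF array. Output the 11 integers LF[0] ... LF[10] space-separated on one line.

Char counts: '$':1, 'a':1, 'b':1, 'c':1, 'e':2, 'm':2, 'n':1, 'r':2
C (first-col start): C('$')=0, C('a')=1, C('b')=2, C('c')=3, C('e')=4, C('m')=6, C('n')=8, C('r')=9
L[0]='c': occ=0, LF[0]=C('c')+0=3+0=3
L[1]='r': occ=0, LF[1]=C('r')+0=9+0=9
L[2]='m': occ=0, LF[2]=C('m')+0=6+0=6
L[3]='n': occ=0, LF[3]=C('n')+0=8+0=8
L[4]='m': occ=1, LF[4]=C('m')+1=6+1=7
L[5]='r': occ=1, LF[5]=C('r')+1=9+1=10
L[6]='e': occ=0, LF[6]=C('e')+0=4+0=4
L[7]='e': occ=1, LF[7]=C('e')+1=4+1=5
L[8]='a': occ=0, LF[8]=C('a')+0=1+0=1
L[9]='b': occ=0, LF[9]=C('b')+0=2+0=2
L[10]='$': occ=0, LF[10]=C('$')+0=0+0=0

Answer: 3 9 6 8 7 10 4 5 1 2 0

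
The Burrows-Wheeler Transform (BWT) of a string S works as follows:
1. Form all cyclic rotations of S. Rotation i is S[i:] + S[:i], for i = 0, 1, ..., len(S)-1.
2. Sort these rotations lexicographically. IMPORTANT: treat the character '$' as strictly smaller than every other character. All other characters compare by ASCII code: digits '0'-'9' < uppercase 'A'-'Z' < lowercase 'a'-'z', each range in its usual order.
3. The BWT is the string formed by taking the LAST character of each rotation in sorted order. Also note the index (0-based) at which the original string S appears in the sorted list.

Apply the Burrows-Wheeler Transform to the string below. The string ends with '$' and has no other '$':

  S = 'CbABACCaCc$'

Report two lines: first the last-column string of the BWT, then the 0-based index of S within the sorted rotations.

All 11 rotations (rotation i = S[i:]+S[:i]):
  rot[0] = CbABACCaCc$
  rot[1] = bABACCaCc$C
  rot[2] = ABACCaCc$Cb
  rot[3] = BACCaCc$CbA
  rot[4] = ACCaCc$CbAB
  rot[5] = CCaCc$CbABA
  rot[6] = CaCc$CbABAC
  rot[7] = aCc$CbABACC
  rot[8] = Cc$CbABACCa
  rot[9] = c$CbABACCaC
  rot[10] = $CbABACCaCc
Sorted (with $ < everything):
  sorted[0] = $CbABACCaCc  (last char: 'c')
  sorted[1] = ABACCaCc$Cb  (last char: 'b')
  sorted[2] = ACCaCc$CbAB  (last char: 'B')
  sorted[3] = BACCaCc$CbA  (last char: 'A')
  sorted[4] = CCaCc$CbABA  (last char: 'A')
  sorted[5] = CaCc$CbABAC  (last char: 'C')
  sorted[6] = CbABACCaCc$  (last char: '$')
  sorted[7] = Cc$CbABACCa  (last char: 'a')
  sorted[8] = aCc$CbABACC  (last char: 'C')
  sorted[9] = bABACCaCc$C  (last char: 'C')
  sorted[10] = c$CbABACCaC  (last char: 'C')
Last column: cbBAAC$aCCC
Original string S is at sorted index 6

Answer: cbBAAC$aCCC
6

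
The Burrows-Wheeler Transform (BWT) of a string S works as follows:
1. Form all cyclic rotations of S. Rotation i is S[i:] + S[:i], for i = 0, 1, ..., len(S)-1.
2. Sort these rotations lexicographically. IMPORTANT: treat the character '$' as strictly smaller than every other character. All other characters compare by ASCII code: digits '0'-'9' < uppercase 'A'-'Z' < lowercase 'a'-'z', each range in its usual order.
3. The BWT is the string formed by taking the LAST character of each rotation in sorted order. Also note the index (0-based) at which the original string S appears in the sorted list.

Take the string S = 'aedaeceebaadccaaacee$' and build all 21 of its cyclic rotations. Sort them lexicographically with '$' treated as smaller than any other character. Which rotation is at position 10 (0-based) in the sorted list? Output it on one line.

All 21 rotations (rotation i = S[i:]+S[:i]):
  rot[0] = aedaeceebaadccaaacee$
  rot[1] = edaeceebaadccaaacee$a
  rot[2] = daeceebaadccaaacee$ae
  rot[3] = aeceebaadccaaacee$aed
  rot[4] = eceebaadccaaacee$aeda
  rot[5] = ceebaadccaaacee$aedae
  rot[6] = eebaadccaaacee$aedaec
  rot[7] = ebaadccaaacee$aedaece
  rot[8] = baadccaaacee$aedaecee
  rot[9] = aadccaaacee$aedaeceeb
  rot[10] = adccaaacee$aedaeceeba
  rot[11] = dccaaacee$aedaeceebaa
  rot[12] = ccaaacee$aedaeceebaad
  rot[13] = caaacee$aedaeceebaadc
  rot[14] = aaacee$aedaeceebaadcc
  rot[15] = aacee$aedaeceebaadcca
  rot[16] = acee$aedaeceebaadccaa
  rot[17] = cee$aedaeceebaadccaaa
  rot[18] = ee$aedaeceebaadccaaac
  rot[19] = e$aedaeceebaadccaaace
  rot[20] = $aedaeceebaadccaaacee
Sorted (with $ < everything):
  sorted[0] = $aedaeceebaadccaaacee
  sorted[1] = aaacee$aedaeceebaadcc
  sorted[2] = aacee$aedaeceebaadcca
  sorted[3] = aadccaaacee$aedaeceeb
  sorted[4] = acee$aedaeceebaadccaa
  sorted[5] = adccaaacee$aedaeceeba
  sorted[6] = aeceebaadccaaacee$aed
  sorted[7] = aedaeceebaadccaaacee$
  sorted[8] = baadccaaacee$aedaecee
  sorted[9] = caaacee$aedaeceebaadc
  sorted[10] = ccaaacee$aedaeceebaad
  sorted[11] = cee$aedaeceebaadccaaa
  sorted[12] = ceebaadccaaacee$aedae
  sorted[13] = daeceebaadccaaacee$ae
  sorted[14] = dccaaacee$aedaeceebaa
  sorted[15] = e$aedaeceebaadccaaace
  sorted[16] = ebaadccaaacee$aedaece
  sorted[17] = eceebaadccaaacee$aeda
  sorted[18] = edaeceebaadccaaacee$a
  sorted[19] = ee$aedaeceebaadccaaac
  sorted[20] = eebaadccaaacee$aedaec
sorted[10] = ccaaacee$aedaeceebaad

Answer: ccaaacee$aedaeceebaad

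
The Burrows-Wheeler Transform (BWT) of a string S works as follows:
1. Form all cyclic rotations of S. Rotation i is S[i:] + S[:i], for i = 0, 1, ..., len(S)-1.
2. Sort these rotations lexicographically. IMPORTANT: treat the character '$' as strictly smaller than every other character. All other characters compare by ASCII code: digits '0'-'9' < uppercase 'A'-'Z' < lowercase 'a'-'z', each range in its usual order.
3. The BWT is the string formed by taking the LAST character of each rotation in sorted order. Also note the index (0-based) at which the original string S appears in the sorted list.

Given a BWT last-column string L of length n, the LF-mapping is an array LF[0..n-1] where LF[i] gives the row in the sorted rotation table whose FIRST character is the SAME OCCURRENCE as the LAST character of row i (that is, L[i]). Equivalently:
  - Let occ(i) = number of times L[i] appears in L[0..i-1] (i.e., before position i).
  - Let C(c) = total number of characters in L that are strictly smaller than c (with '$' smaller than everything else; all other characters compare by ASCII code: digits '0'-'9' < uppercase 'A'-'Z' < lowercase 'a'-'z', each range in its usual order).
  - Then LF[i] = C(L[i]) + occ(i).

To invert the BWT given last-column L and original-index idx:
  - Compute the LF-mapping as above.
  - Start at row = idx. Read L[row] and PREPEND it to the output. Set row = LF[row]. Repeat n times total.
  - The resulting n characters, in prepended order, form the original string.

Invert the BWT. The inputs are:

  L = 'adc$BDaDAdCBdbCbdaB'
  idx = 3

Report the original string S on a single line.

Answer: BadbbdADDCaCcBBdda$

Derivation:
LF mapping: 9 15 14 0 2 7 10 8 1 16 5 3 17 12 6 13 18 11 4
Walk LF starting at row 3, prepending L[row]:
  step 1: row=3, L[3]='$', prepend. Next row=LF[3]=0
  step 2: row=0, L[0]='a', prepend. Next row=LF[0]=9
  step 3: row=9, L[9]='d', prepend. Next row=LF[9]=16
  step 4: row=16, L[16]='d', prepend. Next row=LF[16]=18
  step 5: row=18, L[18]='B', prepend. Next row=LF[18]=4
  step 6: row=4, L[4]='B', prepend. Next row=LF[4]=2
  step 7: row=2, L[2]='c', prepend. Next row=LF[2]=14
  step 8: row=14, L[14]='C', prepend. Next row=LF[14]=6
  step 9: row=6, L[6]='a', prepend. Next row=LF[6]=10
  step 10: row=10, L[10]='C', prepend. Next row=LF[10]=5
  step 11: row=5, L[5]='D', prepend. Next row=LF[5]=7
  step 12: row=7, L[7]='D', prepend. Next row=LF[7]=8
  step 13: row=8, L[8]='A', prepend. Next row=LF[8]=1
  step 14: row=1, L[1]='d', prepend. Next row=LF[1]=15
  step 15: row=15, L[15]='b', prepend. Next row=LF[15]=13
  step 16: row=13, L[13]='b', prepend. Next row=LF[13]=12
  step 17: row=12, L[12]='d', prepend. Next row=LF[12]=17
  step 18: row=17, L[17]='a', prepend. Next row=LF[17]=11
  step 19: row=11, L[11]='B', prepend. Next row=LF[11]=3
Reversed output: BadbbdADDCaCcBBdda$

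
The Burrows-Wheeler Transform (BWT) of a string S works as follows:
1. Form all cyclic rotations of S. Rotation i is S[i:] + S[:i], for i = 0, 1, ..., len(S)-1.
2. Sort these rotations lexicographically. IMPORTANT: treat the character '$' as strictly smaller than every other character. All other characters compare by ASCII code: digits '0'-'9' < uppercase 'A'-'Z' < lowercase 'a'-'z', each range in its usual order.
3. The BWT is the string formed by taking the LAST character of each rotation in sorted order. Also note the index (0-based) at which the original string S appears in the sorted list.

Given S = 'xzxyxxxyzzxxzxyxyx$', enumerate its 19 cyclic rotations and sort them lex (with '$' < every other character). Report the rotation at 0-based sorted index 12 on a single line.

Answer: yxxxyzzxxzxyxyx$xzx

Derivation:
All 19 rotations (rotation i = S[i:]+S[:i]):
  rot[0] = xzxyxxxyzzxxzxyxyx$
  rot[1] = zxyxxxyzzxxzxyxyx$x
  rot[2] = xyxxxyzzxxzxyxyx$xz
  rot[3] = yxxxyzzxxzxyxyx$xzx
  rot[4] = xxxyzzxxzxyxyx$xzxy
  rot[5] = xxyzzxxzxyxyx$xzxyx
  rot[6] = xyzzxxzxyxyx$xzxyxx
  rot[7] = yzzxxzxyxyx$xzxyxxx
  rot[8] = zzxxzxyxyx$xzxyxxxy
  rot[9] = zxxzxyxyx$xzxyxxxyz
  rot[10] = xxzxyxyx$xzxyxxxyzz
  rot[11] = xzxyxyx$xzxyxxxyzzx
  rot[12] = zxyxyx$xzxyxxxyzzxx
  rot[13] = xyxyx$xzxyxxxyzzxxz
  rot[14] = yxyx$xzxyxxxyzzxxzx
  rot[15] = xyx$xzxyxxxyzzxxzxy
  rot[16] = yx$xzxyxxxyzzxxzxyx
  rot[17] = x$xzxyxxxyzzxxzxyxy
  rot[18] = $xzxyxxxyzzxxzxyxyx
Sorted (with $ < everything):
  sorted[0] = $xzxyxxxyzzxxzxyxyx
  sorted[1] = x$xzxyxxxyzzxxzxyxy
  sorted[2] = xxxyzzxxzxyxyx$xzxy
  sorted[3] = xxyzzxxzxyxyx$xzxyx
  sorted[4] = xxzxyxyx$xzxyxxxyzz
  sorted[5] = xyx$xzxyxxxyzzxxzxy
  sorted[6] = xyxxxyzzxxzxyxyx$xz
  sorted[7] = xyxyx$xzxyxxxyzzxxz
  sorted[8] = xyzzxxzxyxyx$xzxyxx
  sorted[9] = xzxyxxxyzzxxzxyxyx$
  sorted[10] = xzxyxyx$xzxyxxxyzzx
  sorted[11] = yx$xzxyxxxyzzxxzxyx
  sorted[12] = yxxxyzzxxzxyxyx$xzx
  sorted[13] = yxyx$xzxyxxxyzzxxzx
  sorted[14] = yzzxxzxyxyx$xzxyxxx
  sorted[15] = zxxzxyxyx$xzxyxxxyz
  sorted[16] = zxyxxxyzzxxzxyxyx$x
  sorted[17] = zxyxyx$xzxyxxxyzzxx
  sorted[18] = zzxxzxyxyx$xzxyxxxy
sorted[12] = yxxxyzzxxzxyxyx$xzx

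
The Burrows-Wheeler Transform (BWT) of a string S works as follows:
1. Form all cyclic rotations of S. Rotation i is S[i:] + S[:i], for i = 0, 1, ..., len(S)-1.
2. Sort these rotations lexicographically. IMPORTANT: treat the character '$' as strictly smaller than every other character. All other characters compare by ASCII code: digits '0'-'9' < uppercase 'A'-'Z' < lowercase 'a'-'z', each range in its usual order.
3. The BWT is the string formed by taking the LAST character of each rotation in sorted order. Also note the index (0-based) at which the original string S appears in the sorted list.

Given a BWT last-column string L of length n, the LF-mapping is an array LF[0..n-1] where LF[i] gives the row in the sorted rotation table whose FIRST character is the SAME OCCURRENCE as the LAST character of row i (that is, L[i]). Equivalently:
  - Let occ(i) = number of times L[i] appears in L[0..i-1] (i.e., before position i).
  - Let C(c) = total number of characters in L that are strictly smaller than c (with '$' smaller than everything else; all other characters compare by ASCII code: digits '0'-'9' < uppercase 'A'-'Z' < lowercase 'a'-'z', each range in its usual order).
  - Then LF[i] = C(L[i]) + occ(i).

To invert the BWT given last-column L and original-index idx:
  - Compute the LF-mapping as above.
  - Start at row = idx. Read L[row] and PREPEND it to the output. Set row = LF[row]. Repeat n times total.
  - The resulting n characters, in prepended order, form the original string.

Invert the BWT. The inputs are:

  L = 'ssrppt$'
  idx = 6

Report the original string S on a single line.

Answer: tsprps$

Derivation:
LF mapping: 4 5 3 1 2 6 0
Walk LF starting at row 6, prepending L[row]:
  step 1: row=6, L[6]='$', prepend. Next row=LF[6]=0
  step 2: row=0, L[0]='s', prepend. Next row=LF[0]=4
  step 3: row=4, L[4]='p', prepend. Next row=LF[4]=2
  step 4: row=2, L[2]='r', prepend. Next row=LF[2]=3
  step 5: row=3, L[3]='p', prepend. Next row=LF[3]=1
  step 6: row=1, L[1]='s', prepend. Next row=LF[1]=5
  step 7: row=5, L[5]='t', prepend. Next row=LF[5]=6
Reversed output: tsprps$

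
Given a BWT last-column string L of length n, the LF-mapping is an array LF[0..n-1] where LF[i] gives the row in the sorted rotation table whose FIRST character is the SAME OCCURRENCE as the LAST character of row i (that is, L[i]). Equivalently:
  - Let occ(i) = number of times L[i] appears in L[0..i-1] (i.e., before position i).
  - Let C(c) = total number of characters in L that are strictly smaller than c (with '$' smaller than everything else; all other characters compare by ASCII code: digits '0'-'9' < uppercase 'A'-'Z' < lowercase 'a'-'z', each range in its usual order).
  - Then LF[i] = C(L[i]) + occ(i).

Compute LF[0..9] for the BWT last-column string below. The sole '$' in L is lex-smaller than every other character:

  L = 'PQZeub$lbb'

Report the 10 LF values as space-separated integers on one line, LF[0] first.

Answer: 1 2 3 7 9 4 0 8 5 6

Derivation:
Char counts: '$':1, 'P':1, 'Q':1, 'Z':1, 'b':3, 'e':1, 'l':1, 'u':1
C (first-col start): C('$')=0, C('P')=1, C('Q')=2, C('Z')=3, C('b')=4, C('e')=7, C('l')=8, C('u')=9
L[0]='P': occ=0, LF[0]=C('P')+0=1+0=1
L[1]='Q': occ=0, LF[1]=C('Q')+0=2+0=2
L[2]='Z': occ=0, LF[2]=C('Z')+0=3+0=3
L[3]='e': occ=0, LF[3]=C('e')+0=7+0=7
L[4]='u': occ=0, LF[4]=C('u')+0=9+0=9
L[5]='b': occ=0, LF[5]=C('b')+0=4+0=4
L[6]='$': occ=0, LF[6]=C('$')+0=0+0=0
L[7]='l': occ=0, LF[7]=C('l')+0=8+0=8
L[8]='b': occ=1, LF[8]=C('b')+1=4+1=5
L[9]='b': occ=2, LF[9]=C('b')+2=4+2=6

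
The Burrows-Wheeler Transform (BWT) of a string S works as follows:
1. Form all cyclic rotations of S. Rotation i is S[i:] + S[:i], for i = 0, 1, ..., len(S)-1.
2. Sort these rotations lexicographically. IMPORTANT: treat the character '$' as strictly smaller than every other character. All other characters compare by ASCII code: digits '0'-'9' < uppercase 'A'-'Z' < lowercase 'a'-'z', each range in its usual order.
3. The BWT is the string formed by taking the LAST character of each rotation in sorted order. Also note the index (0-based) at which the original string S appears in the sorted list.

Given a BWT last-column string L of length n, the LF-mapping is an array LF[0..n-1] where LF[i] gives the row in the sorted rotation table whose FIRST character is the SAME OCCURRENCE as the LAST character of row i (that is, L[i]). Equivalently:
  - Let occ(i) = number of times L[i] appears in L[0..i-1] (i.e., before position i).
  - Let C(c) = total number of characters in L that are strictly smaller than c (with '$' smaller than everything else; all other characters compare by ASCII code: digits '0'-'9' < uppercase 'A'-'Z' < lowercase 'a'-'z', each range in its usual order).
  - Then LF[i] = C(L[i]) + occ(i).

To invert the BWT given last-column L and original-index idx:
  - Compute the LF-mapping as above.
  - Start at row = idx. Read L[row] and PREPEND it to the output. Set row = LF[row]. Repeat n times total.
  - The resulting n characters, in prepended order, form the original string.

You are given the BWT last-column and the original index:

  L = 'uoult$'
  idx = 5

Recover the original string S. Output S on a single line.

LF mapping: 4 2 5 1 3 0
Walk LF starting at row 5, prepending L[row]:
  step 1: row=5, L[5]='$', prepend. Next row=LF[5]=0
  step 2: row=0, L[0]='u', prepend. Next row=LF[0]=4
  step 3: row=4, L[4]='t', prepend. Next row=LF[4]=3
  step 4: row=3, L[3]='l', prepend. Next row=LF[3]=1
  step 5: row=1, L[1]='o', prepend. Next row=LF[1]=2
  step 6: row=2, L[2]='u', prepend. Next row=LF[2]=5
Reversed output: uoltu$

Answer: uoltu$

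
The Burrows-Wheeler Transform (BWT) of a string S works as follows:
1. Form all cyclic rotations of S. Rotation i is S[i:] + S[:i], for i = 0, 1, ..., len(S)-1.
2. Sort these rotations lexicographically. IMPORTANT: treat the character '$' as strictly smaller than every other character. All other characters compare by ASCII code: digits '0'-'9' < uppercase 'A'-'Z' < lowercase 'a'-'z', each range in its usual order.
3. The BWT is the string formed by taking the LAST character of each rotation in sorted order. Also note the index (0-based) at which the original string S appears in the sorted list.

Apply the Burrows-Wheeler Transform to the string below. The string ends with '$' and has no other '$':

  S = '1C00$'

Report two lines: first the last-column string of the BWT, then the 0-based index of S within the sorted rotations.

All 5 rotations (rotation i = S[i:]+S[:i]):
  rot[0] = 1C00$
  rot[1] = C00$1
  rot[2] = 00$1C
  rot[3] = 0$1C0
  rot[4] = $1C00
Sorted (with $ < everything):
  sorted[0] = $1C00  (last char: '0')
  sorted[1] = 0$1C0  (last char: '0')
  sorted[2] = 00$1C  (last char: 'C')
  sorted[3] = 1C00$  (last char: '$')
  sorted[4] = C00$1  (last char: '1')
Last column: 00C$1
Original string S is at sorted index 3

Answer: 00C$1
3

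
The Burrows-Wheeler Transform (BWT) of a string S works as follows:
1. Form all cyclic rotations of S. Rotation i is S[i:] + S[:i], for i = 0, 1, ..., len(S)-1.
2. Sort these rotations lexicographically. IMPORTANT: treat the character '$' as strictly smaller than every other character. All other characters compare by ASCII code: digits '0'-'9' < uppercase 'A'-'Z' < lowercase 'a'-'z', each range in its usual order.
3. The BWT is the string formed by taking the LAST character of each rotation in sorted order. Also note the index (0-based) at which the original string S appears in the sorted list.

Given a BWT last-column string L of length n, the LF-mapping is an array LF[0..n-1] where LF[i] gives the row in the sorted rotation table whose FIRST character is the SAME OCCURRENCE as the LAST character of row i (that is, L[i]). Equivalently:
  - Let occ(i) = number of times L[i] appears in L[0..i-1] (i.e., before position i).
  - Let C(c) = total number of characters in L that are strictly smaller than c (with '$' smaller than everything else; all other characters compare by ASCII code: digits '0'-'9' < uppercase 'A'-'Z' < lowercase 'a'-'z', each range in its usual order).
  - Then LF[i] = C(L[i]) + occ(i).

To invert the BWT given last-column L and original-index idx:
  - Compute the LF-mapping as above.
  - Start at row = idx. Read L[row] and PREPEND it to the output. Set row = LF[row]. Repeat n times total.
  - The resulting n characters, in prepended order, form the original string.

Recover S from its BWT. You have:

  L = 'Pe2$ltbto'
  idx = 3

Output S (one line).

Answer: bottle2P$

Derivation:
LF mapping: 2 4 1 0 5 7 3 8 6
Walk LF starting at row 3, prepending L[row]:
  step 1: row=3, L[3]='$', prepend. Next row=LF[3]=0
  step 2: row=0, L[0]='P', prepend. Next row=LF[0]=2
  step 3: row=2, L[2]='2', prepend. Next row=LF[2]=1
  step 4: row=1, L[1]='e', prepend. Next row=LF[1]=4
  step 5: row=4, L[4]='l', prepend. Next row=LF[4]=5
  step 6: row=5, L[5]='t', prepend. Next row=LF[5]=7
  step 7: row=7, L[7]='t', prepend. Next row=LF[7]=8
  step 8: row=8, L[8]='o', prepend. Next row=LF[8]=6
  step 9: row=6, L[6]='b', prepend. Next row=LF[6]=3
Reversed output: bottle2P$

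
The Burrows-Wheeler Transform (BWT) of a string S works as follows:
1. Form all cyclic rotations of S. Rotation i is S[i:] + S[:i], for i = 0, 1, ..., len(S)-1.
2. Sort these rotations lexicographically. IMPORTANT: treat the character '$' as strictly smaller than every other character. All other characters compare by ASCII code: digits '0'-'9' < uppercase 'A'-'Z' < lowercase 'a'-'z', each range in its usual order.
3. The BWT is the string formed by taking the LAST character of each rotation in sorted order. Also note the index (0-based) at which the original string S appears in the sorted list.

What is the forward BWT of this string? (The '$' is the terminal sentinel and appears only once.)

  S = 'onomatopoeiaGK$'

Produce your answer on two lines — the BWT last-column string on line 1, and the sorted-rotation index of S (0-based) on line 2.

All 15 rotations (rotation i = S[i:]+S[:i]):
  rot[0] = onomatopoeiaGK$
  rot[1] = nomatopoeiaGK$o
  rot[2] = omatopoeiaGK$on
  rot[3] = matopoeiaGK$ono
  rot[4] = atopoeiaGK$onom
  rot[5] = topoeiaGK$onoma
  rot[6] = opoeiaGK$onomat
  rot[7] = poeiaGK$onomato
  rot[8] = oeiaGK$onomatop
  rot[9] = eiaGK$onomatopo
  rot[10] = iaGK$onomatopoe
  rot[11] = aGK$onomatopoei
  rot[12] = GK$onomatopoeia
  rot[13] = K$onomatopoeiaG
  rot[14] = $onomatopoeiaGK
Sorted (with $ < everything):
  sorted[0] = $onomatopoeiaGK  (last char: 'K')
  sorted[1] = GK$onomatopoeia  (last char: 'a')
  sorted[2] = K$onomatopoeiaG  (last char: 'G')
  sorted[3] = aGK$onomatopoei  (last char: 'i')
  sorted[4] = atopoeiaGK$onom  (last char: 'm')
  sorted[5] = eiaGK$onomatopo  (last char: 'o')
  sorted[6] = iaGK$onomatopoe  (last char: 'e')
  sorted[7] = matopoeiaGK$ono  (last char: 'o')
  sorted[8] = nomatopoeiaGK$o  (last char: 'o')
  sorted[9] = oeiaGK$onomatop  (last char: 'p')
  sorted[10] = omatopoeiaGK$on  (last char: 'n')
  sorted[11] = onomatopoeiaGK$  (last char: '$')
  sorted[12] = opoeiaGK$onomat  (last char: 't')
  sorted[13] = poeiaGK$onomato  (last char: 'o')
  sorted[14] = topoeiaGK$onoma  (last char: 'a')
Last column: KaGimoeoopn$toa
Original string S is at sorted index 11

Answer: KaGimoeoopn$toa
11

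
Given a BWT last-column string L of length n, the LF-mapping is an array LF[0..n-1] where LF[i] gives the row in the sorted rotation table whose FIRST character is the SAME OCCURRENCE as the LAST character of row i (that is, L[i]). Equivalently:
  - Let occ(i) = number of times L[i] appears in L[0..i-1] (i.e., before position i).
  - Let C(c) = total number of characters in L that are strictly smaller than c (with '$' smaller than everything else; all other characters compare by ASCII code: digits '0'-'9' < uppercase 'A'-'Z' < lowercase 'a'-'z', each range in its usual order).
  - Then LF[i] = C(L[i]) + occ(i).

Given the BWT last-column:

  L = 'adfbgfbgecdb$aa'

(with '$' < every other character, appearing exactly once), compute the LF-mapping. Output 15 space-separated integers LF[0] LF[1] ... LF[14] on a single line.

Answer: 1 8 11 4 13 12 5 14 10 7 9 6 0 2 3

Derivation:
Char counts: '$':1, 'a':3, 'b':3, 'c':1, 'd':2, 'e':1, 'f':2, 'g':2
C (first-col start): C('$')=0, C('a')=1, C('b')=4, C('c')=7, C('d')=8, C('e')=10, C('f')=11, C('g')=13
L[0]='a': occ=0, LF[0]=C('a')+0=1+0=1
L[1]='d': occ=0, LF[1]=C('d')+0=8+0=8
L[2]='f': occ=0, LF[2]=C('f')+0=11+0=11
L[3]='b': occ=0, LF[3]=C('b')+0=4+0=4
L[4]='g': occ=0, LF[4]=C('g')+0=13+0=13
L[5]='f': occ=1, LF[5]=C('f')+1=11+1=12
L[6]='b': occ=1, LF[6]=C('b')+1=4+1=5
L[7]='g': occ=1, LF[7]=C('g')+1=13+1=14
L[8]='e': occ=0, LF[8]=C('e')+0=10+0=10
L[9]='c': occ=0, LF[9]=C('c')+0=7+0=7
L[10]='d': occ=1, LF[10]=C('d')+1=8+1=9
L[11]='b': occ=2, LF[11]=C('b')+2=4+2=6
L[12]='$': occ=0, LF[12]=C('$')+0=0+0=0
L[13]='a': occ=1, LF[13]=C('a')+1=1+1=2
L[14]='a': occ=2, LF[14]=C('a')+2=1+2=3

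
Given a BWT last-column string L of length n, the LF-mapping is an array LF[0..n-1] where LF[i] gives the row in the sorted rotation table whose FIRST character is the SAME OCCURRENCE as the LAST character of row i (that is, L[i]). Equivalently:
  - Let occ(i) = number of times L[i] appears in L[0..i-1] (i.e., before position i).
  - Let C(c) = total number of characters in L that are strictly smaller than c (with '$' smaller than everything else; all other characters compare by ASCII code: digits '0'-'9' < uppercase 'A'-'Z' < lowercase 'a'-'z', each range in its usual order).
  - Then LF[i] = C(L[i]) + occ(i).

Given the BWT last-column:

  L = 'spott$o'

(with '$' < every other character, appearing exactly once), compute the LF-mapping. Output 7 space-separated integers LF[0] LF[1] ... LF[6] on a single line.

Char counts: '$':1, 'o':2, 'p':1, 's':1, 't':2
C (first-col start): C('$')=0, C('o')=1, C('p')=3, C('s')=4, C('t')=5
L[0]='s': occ=0, LF[0]=C('s')+0=4+0=4
L[1]='p': occ=0, LF[1]=C('p')+0=3+0=3
L[2]='o': occ=0, LF[2]=C('o')+0=1+0=1
L[3]='t': occ=0, LF[3]=C('t')+0=5+0=5
L[4]='t': occ=1, LF[4]=C('t')+1=5+1=6
L[5]='$': occ=0, LF[5]=C('$')+0=0+0=0
L[6]='o': occ=1, LF[6]=C('o')+1=1+1=2

Answer: 4 3 1 5 6 0 2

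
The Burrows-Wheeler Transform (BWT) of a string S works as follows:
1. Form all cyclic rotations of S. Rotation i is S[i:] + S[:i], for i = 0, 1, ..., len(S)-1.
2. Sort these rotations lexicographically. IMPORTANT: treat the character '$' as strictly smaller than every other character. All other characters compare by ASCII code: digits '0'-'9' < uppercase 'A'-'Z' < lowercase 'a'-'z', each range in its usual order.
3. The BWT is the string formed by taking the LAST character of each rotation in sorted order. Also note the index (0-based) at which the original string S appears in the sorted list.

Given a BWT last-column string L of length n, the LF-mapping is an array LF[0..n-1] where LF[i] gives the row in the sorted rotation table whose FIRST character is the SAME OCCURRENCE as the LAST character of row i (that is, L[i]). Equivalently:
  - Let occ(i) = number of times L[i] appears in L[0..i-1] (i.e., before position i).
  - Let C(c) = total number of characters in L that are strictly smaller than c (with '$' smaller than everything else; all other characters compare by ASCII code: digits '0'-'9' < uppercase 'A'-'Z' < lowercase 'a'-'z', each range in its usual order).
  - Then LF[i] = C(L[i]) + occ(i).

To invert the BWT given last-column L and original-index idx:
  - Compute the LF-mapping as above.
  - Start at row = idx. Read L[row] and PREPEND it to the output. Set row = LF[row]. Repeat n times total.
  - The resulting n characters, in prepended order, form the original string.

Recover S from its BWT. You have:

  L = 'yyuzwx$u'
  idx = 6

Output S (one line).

LF mapping: 5 6 1 7 3 4 0 2
Walk LF starting at row 6, prepending L[row]:
  step 1: row=6, L[6]='$', prepend. Next row=LF[6]=0
  step 2: row=0, L[0]='y', prepend. Next row=LF[0]=5
  step 3: row=5, L[5]='x', prepend. Next row=LF[5]=4
  step 4: row=4, L[4]='w', prepend. Next row=LF[4]=3
  step 5: row=3, L[3]='z', prepend. Next row=LF[3]=7
  step 6: row=7, L[7]='u', prepend. Next row=LF[7]=2
  step 7: row=2, L[2]='u', prepend. Next row=LF[2]=1
  step 8: row=1, L[1]='y', prepend. Next row=LF[1]=6
Reversed output: yuuzwxy$

Answer: yuuzwxy$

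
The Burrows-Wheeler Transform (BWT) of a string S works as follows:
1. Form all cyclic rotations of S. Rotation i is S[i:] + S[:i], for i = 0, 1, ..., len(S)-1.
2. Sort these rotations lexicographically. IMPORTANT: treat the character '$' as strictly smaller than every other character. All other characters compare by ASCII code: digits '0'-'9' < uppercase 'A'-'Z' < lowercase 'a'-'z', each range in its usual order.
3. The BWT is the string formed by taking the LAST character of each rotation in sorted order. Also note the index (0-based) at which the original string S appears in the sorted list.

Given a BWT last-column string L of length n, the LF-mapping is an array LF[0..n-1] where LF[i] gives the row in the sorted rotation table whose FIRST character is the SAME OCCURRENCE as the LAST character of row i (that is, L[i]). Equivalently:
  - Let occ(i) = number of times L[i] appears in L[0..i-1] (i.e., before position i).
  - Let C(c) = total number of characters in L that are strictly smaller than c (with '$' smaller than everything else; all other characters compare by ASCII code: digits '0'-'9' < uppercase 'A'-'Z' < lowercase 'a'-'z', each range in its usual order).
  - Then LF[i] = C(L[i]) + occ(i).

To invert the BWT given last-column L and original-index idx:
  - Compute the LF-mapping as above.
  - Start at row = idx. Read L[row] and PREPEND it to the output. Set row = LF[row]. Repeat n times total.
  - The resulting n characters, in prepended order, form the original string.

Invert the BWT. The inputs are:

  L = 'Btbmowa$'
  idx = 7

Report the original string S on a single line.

Answer: wombatB$

Derivation:
LF mapping: 1 6 3 4 5 7 2 0
Walk LF starting at row 7, prepending L[row]:
  step 1: row=7, L[7]='$', prepend. Next row=LF[7]=0
  step 2: row=0, L[0]='B', prepend. Next row=LF[0]=1
  step 3: row=1, L[1]='t', prepend. Next row=LF[1]=6
  step 4: row=6, L[6]='a', prepend. Next row=LF[6]=2
  step 5: row=2, L[2]='b', prepend. Next row=LF[2]=3
  step 6: row=3, L[3]='m', prepend. Next row=LF[3]=4
  step 7: row=4, L[4]='o', prepend. Next row=LF[4]=5
  step 8: row=5, L[5]='w', prepend. Next row=LF[5]=7
Reversed output: wombatB$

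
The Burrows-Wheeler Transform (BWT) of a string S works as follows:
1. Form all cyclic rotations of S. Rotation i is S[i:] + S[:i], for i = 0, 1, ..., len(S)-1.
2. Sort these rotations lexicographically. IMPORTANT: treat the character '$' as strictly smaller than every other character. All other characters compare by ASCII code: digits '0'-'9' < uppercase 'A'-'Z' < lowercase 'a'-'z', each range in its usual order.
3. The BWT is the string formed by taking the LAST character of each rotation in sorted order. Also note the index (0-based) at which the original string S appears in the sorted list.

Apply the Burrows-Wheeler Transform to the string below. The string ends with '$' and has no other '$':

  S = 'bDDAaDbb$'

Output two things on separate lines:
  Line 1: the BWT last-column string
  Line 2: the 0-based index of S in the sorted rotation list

All 9 rotations (rotation i = S[i:]+S[:i]):
  rot[0] = bDDAaDbb$
  rot[1] = DDAaDbb$b
  rot[2] = DAaDbb$bD
  rot[3] = AaDbb$bDD
  rot[4] = aDbb$bDDA
  rot[5] = Dbb$bDDAa
  rot[6] = bb$bDDAaD
  rot[7] = b$bDDAaDb
  rot[8] = $bDDAaDbb
Sorted (with $ < everything):
  sorted[0] = $bDDAaDbb  (last char: 'b')
  sorted[1] = AaDbb$bDD  (last char: 'D')
  sorted[2] = DAaDbb$bD  (last char: 'D')
  sorted[3] = DDAaDbb$b  (last char: 'b')
  sorted[4] = Dbb$bDDAa  (last char: 'a')
  sorted[5] = aDbb$bDDA  (last char: 'A')
  sorted[6] = b$bDDAaDb  (last char: 'b')
  sorted[7] = bDDAaDbb$  (last char: '$')
  sorted[8] = bb$bDDAaD  (last char: 'D')
Last column: bDDbaAb$D
Original string S is at sorted index 7

Answer: bDDbaAb$D
7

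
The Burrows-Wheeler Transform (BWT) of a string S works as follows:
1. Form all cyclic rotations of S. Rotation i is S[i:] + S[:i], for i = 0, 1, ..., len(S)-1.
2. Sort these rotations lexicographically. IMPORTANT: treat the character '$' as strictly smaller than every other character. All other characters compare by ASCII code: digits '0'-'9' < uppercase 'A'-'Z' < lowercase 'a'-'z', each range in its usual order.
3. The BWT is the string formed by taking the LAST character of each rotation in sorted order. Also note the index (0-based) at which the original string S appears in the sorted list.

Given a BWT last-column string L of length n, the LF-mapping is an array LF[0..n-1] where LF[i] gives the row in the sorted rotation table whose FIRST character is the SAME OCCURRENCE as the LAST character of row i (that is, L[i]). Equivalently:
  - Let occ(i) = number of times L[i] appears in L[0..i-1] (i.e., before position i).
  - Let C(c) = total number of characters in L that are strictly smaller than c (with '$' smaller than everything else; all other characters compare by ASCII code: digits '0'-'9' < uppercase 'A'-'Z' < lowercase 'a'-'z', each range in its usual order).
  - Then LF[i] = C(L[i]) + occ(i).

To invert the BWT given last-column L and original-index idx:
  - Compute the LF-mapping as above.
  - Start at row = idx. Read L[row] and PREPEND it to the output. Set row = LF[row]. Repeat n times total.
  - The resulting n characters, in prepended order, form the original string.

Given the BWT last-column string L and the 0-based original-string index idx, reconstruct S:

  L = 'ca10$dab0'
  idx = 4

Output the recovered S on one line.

LF mapping: 7 4 3 1 0 8 5 6 2
Walk LF starting at row 4, prepending L[row]:
  step 1: row=4, L[4]='$', prepend. Next row=LF[4]=0
  step 2: row=0, L[0]='c', prepend. Next row=LF[0]=7
  step 3: row=7, L[7]='b', prepend. Next row=LF[7]=6
  step 4: row=6, L[6]='a', prepend. Next row=LF[6]=5
  step 5: row=5, L[5]='d', prepend. Next row=LF[5]=8
  step 6: row=8, L[8]='0', prepend. Next row=LF[8]=2
  step 7: row=2, L[2]='1', prepend. Next row=LF[2]=3
  step 8: row=3, L[3]='0', prepend. Next row=LF[3]=1
  step 9: row=1, L[1]='a', prepend. Next row=LF[1]=4
Reversed output: a010dabc$

Answer: a010dabc$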